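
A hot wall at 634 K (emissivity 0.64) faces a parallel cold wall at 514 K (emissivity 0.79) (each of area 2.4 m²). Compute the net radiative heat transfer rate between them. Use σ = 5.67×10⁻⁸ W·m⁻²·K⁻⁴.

Q ≈ 6830 W

For two large parallel gray plates, q = σ(T₁⁴ − T₂⁴) / (1/ε₁ + 1/ε₂ − 1).
1/ε₁ + 1/ε₂ − 1 = 1/0.64 + 1/0.79 − 1 = 1.828.
T₁⁴ − T₂⁴ = 1.62×10^11 − 6.98×10^10 = 9.18×10^10 K⁴.
q = 5.67×10⁻⁸ × 9.18×10^10 / 1.828 = 2850 W/m².
Q = q·A = 2850 × 2.4 = 6830 W.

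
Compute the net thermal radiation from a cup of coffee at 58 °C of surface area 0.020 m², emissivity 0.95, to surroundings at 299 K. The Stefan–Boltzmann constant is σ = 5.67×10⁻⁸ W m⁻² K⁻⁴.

Q ≈ 4.32 W

Convert: 58 °C = 331 K.
Q = εσA(T⁴ − T_s⁴). T⁴ − T_s⁴ = (331)⁴ − (299)⁴ = 1.20×10^10 − 7.99×10^9 = 4.01×10^9 K⁴.
Q = 0.95 × 5.67×10⁻⁸ × 0.0200 × 4.01×10^9 = 4.32 W.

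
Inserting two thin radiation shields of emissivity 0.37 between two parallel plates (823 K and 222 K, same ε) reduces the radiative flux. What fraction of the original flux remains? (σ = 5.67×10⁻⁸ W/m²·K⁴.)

With N identical shields there are N+1 = 3 gaps in series, each with the same radiative resistance, so the flux falls to 1/(N+1) of its unshielded value.

ratio ≈ 0.333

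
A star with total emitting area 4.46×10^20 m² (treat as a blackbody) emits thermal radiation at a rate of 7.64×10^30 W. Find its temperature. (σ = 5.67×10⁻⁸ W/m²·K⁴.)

From P = σAT⁴, T = (P / σA)^(1/4) = (7.64×10^30 / (5.67×10⁻⁸ × 4.46×10^20))^(1/4).
T = (3.02×10^17)^(1/4) = 23400 K.

T ≈ 23400 K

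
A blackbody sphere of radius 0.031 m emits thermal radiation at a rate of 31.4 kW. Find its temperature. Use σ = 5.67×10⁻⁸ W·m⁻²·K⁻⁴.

A = 4πr² = 4π × (0.031)² = 0.0121 m².
From P = σAT⁴, T = (P / σA)^(1/4) = (31400 / (5.67×10⁻⁸ × 0.0121))^(1/4).
T = (4.59×10^13)^(1/4) = 2600 K.

T ≈ 2600 K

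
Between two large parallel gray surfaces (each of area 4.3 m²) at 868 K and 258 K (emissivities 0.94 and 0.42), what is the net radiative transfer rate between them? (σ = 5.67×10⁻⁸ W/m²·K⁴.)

Q ≈ 56200 W

For two large parallel gray plates, q = σ(T₁⁴ − T₂⁴) / (1/ε₁ + 1/ε₂ − 1).
1/ε₁ + 1/ε₂ − 1 = 1/0.94 + 1/0.42 − 1 = 2.445.
T₁⁴ − T₂⁴ = 5.68×10^11 − 4.43×10^9 = 5.63×10^11 K⁴.
q = 5.67×10⁻⁸ × 5.63×10^11 / 2.445 = 13100 W/m².
Q = q·A = 13100 × 4.3 = 56200 W.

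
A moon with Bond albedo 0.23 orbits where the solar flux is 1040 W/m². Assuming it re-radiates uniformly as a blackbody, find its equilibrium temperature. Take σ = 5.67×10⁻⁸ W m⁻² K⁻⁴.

T ≈ 244 K

Power absorbed = (1−a)S·πR²; power emitted = 4πR²σT⁴. Equating and cancelling πR²:
T = ((1−a)S / 4σ)^(1/4) = (801 / (4 × 5.67×10⁻⁸))^(1/4) = (3.53×10^9)^(1/4).
T = 244 K.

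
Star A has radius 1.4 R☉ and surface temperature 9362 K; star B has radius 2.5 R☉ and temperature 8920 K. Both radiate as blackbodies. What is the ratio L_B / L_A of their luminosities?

L_B/L_A ≈ 2.63

L = 4πR²σT⁴ ∝ R²T⁴, so L_B/L_A = (2.5/1.4)² × (8920/9362)⁴ = 3.19 × 0.824 = 2.63.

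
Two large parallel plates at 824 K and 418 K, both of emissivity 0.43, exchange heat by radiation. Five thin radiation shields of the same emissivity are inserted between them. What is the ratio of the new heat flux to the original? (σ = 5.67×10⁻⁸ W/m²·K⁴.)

ratio ≈ 0.167

With N identical shields there are N+1 = 6 gaps in series, each with the same radiative resistance, so the flux falls to 1/(N+1) of its unshielded value.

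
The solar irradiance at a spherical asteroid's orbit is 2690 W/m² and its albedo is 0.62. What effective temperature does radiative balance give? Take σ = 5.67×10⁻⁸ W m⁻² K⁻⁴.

Power absorbed = (1−a)S·πR²; power emitted = 4πR²σT⁴. Equating and cancelling πR²:
T = ((1−a)S / 4σ)^(1/4) = (1020 / (4 × 5.67×10⁻⁸))^(1/4) = (4.51×10^9)^(1/4).
T = 259 K.

T ≈ 259 K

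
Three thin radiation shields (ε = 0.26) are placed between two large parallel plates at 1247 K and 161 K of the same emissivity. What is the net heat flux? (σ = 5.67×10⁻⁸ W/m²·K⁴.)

Each of the 4 gaps contributes resistance (2/ε − 1) = 2/0.26 − 1 = 6.692; total = 26.77.
q = σ(T₁⁴ − T₂⁴) / 26.77 = 5.67×10⁻⁸ × 2.42×10^12 / 26.77 = 5120 W/m².

q ≈ 5120 W/m²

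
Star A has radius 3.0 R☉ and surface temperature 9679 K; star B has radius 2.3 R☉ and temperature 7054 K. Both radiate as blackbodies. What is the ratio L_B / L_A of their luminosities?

L = 4πR²σT⁴ ∝ R²T⁴, so L_B/L_A = (2.3/3.0)² × (7054/9679)⁴ = 0.588 × 0.282 = 0.166.

L_B/L_A ≈ 0.166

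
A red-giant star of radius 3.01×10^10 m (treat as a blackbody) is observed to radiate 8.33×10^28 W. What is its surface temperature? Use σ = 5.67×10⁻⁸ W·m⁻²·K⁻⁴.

T ≈ 3370 K

A = 4πr² = 4π × (3.01×10^10)² = 1.14×10^22 m².
From P = σAT⁴, T = (P / σA)^(1/4) = (8.33×10^28 / (5.67×10⁻⁸ × 1.14×10^22))^(1/4).
T = (1.29×10^14)^(1/4) = 3370 K.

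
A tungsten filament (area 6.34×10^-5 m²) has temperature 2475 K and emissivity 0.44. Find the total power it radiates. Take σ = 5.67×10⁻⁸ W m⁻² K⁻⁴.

P = εσAT⁴ = 0.44 × 5.67×10⁻⁸ × 6.34×10^-5 × (2475)⁴ = 0.44 × 5.67×10⁻⁸ × 6.34×10^-5 × 3.75×10^13.
P = 59.4 W.

P ≈ 59.4 W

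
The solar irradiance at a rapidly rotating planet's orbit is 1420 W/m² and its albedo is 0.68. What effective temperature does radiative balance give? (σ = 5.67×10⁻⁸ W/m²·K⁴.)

T ≈ 212 K

Power absorbed = (1−a)S·πR²; power emitted = 4πR²σT⁴. Equating and cancelling πR²:
T = ((1−a)S / 4σ)^(1/4) = (454 / (4 × 5.67×10⁻⁸))^(1/4) = (2.00×10^9)^(1/4).
T = 212 K.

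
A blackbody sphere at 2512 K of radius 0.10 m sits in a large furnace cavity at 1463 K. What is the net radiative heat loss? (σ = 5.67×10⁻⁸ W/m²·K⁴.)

A = 4πr² = 4π × (0.10)² = 0.126 m².
Q = σA(T⁴ − T_s⁴). T⁴ − T_s⁴ = (2512)⁴ − (1463)⁴ = 3.98×10^13 − 4.58×10^12 = 3.52×10^13 K⁴.
Q = 5.67×10⁻⁸ × 0.126 × 3.52×10^13 = 2.51×10^5 W.

Q ≈ 2.51×10^5 W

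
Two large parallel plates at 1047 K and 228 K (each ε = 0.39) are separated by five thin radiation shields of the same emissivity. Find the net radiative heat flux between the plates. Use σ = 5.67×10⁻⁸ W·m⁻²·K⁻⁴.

q ≈ 2740 W/m²

Each of the 6 gaps contributes resistance (2/ε − 1) = 2/0.39 − 1 = 4.128; total = 24.77.
q = σ(T₁⁴ − T₂⁴) / 24.77 = 5.67×10⁻⁸ × 1.20×10^12 / 24.77 = 2740 W/m².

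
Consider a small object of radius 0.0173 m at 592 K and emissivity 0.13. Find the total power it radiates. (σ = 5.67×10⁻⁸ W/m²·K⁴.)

A = 4πr² = 4π × (0.0173)² = 3.76×10^-3 m².
Stefan–Boltzmann: P = εσAT⁴ = 0.13 × 5.67×10⁻⁸ × 3.76×10^-3 × (592)⁴ = 0.13 × 5.67×10⁻⁸ × 3.76×10^-3 × 1.23×10^11.
P = 3.40 W.

P ≈ 3.40 W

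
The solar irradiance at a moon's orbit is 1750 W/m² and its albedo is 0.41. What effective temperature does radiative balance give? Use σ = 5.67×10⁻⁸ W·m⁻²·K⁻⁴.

T ≈ 260 K

Power absorbed = (1−a)S·πR²; power emitted = 4πR²σT⁴. Equating and cancelling πR²:
T = ((1−a)S / 4σ)^(1/4) = (1030 / (4 × 5.67×10⁻⁸))^(1/4) = (4.55×10^9)^(1/4).
T = 260 K.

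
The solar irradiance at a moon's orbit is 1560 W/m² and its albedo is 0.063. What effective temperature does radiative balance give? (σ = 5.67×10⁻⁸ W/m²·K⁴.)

T ≈ 283 K

Power absorbed = (1−a)S·πR²; power emitted = 4πR²σT⁴. Equating and cancelling πR²:
T = ((1−a)S / 4σ)^(1/4) = (1460 / (4 × 5.67×10⁻⁸))^(1/4) = (6.44×10^9)^(1/4).
T = 283 K.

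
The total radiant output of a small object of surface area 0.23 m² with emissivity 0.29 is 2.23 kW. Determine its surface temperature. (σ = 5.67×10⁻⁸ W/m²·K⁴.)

T ≈ 876 K

From P = εσAT⁴, T = (P / εσA)^(1/4) = (2230 / (0.29 × 5.67×10⁻⁸ × 0.230))^(1/4).
T = (5.90×10^11)^(1/4) = 876 K.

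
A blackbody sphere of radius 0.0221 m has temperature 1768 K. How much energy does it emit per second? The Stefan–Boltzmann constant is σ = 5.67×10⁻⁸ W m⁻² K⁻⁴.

P ≈ 3400 W

A = 4πr² = 4π × (0.0221)² = 6.14×10^-3 m².
P = σAT⁴ = 5.67×10⁻⁸ × 6.14×10^-3 × (1768)⁴ = 5.67×10⁻⁸ × 6.14×10^-3 × 9.77×10^12.
P = 3400 W.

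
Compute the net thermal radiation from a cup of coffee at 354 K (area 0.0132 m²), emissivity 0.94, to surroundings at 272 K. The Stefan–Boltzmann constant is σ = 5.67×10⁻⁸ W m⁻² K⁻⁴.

Q = εσA(T⁴ − T_s⁴). T⁴ − T_s⁴ = (354)⁴ − (272)⁴ = 1.57×10^10 − 5.47×10^9 = 1.02×10^10 K⁴.
Q = 0.94 × 5.67×10⁻⁸ × 0.0132 × 1.02×10^10 = 7.20 W.

Q ≈ 7.20 W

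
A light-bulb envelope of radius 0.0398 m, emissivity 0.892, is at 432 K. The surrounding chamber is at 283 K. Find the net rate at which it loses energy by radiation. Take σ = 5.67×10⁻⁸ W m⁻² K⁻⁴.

Q ≈ 28.6 W

A = 4πr² = 4π × (0.0398)² = 0.0199 m².
Q = εσA(T⁴ − T_s⁴). T⁴ − T_s⁴ = (432)⁴ − (283)⁴ = 3.48×10^10 − 6.41×10^9 = 2.84×10^10 K⁴.
Q = 0.892 × 5.67×10⁻⁸ × 0.0199 × 2.84×10^10 = 28.6 W.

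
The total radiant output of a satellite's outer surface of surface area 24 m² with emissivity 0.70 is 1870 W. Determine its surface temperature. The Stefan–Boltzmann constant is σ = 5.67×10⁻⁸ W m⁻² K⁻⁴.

T ≈ 210 K

From P = εσAT⁴, T = (P / εσA)^(1/4) = (1870 / (0.70 × 5.67×10⁻⁸ × 24.0))^(1/4).
T = (1.96×10^9)^(1/4) = 210 K.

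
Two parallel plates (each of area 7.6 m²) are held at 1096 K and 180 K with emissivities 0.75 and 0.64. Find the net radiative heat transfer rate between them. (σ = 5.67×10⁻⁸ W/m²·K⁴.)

For two large parallel gray plates, q = σ(T₁⁴ − T₂⁴) / (1/ε₁ + 1/ε₂ − 1).
1/ε₁ + 1/ε₂ − 1 = 1/0.75 + 1/0.64 − 1 = 1.896.
T₁⁴ − T₂⁴ = 1.44×10^12 − 1.05×10^9 = 1.44×10^12 K⁴.
q = 5.67×10⁻⁸ × 1.44×10^12 / 1.896 = 43100 W/m².
Q = q·A = 43100 × 7.6 = 3.28×10^5 W.

Q ≈ 3.28×10^5 W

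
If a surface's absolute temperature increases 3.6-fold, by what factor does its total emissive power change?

factor ≈ 168

P ∝ T⁴, so the power scales as (3.6)⁴ = 168.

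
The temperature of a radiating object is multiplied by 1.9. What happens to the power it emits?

P ∝ T⁴, so the power scales as (1.9)⁴ = 13.0.

factor ≈ 13.0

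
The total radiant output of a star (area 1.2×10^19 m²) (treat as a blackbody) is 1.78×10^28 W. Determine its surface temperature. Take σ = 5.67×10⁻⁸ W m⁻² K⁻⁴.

From P = σAT⁴, T = (P / σA)^(1/4) = (1.78×10^28 / (5.67×10⁻⁸ × 1.20×10^19))^(1/4).
T = (2.62×10^16)^(1/4) = 12700 K.

T ≈ 12700 K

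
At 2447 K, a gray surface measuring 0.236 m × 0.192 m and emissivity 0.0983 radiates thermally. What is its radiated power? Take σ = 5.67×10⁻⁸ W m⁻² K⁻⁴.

P ≈ 9050 W

A = 0.236 × 0.192 = 0.0453 m².
Stefan–Boltzmann: P = εσAT⁴ = 0.0983 × 5.67×10⁻⁸ × 0.0453 × (2447)⁴ = 0.0983 × 5.67×10⁻⁸ × 0.0453 × 3.59×10^13.
P = 9050 W.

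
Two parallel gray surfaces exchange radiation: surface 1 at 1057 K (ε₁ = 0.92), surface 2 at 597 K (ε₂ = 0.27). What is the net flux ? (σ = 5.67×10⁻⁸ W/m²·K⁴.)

For two large parallel gray plates, q = σ(T₁⁴ − T₂⁴) / (1/ε₁ + 1/ε₂ − 1).
1/ε₁ + 1/ε₂ − 1 = 1/0.92 + 1/0.27 − 1 = 3.791.
T₁⁴ − T₂⁴ = 1.25×10^12 − 1.27×10^11 = 1.12×10^12 K⁴.
q = 5.67×10⁻⁸ × 1.12×10^12 / 3.791 = 16800 W/m².

q ≈ 16800 W/m²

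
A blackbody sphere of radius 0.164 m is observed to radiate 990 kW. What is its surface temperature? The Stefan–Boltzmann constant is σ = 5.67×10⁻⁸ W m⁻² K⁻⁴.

A = 4πr² = 4π × (0.164)² = 0.338 m².
From P = σAT⁴, T = (P / σA)^(1/4) = (9.90×10^5 / (5.67×10⁻⁸ × 0.338))^(1/4).
T = (5.17×10^13)^(1/4) = 2680 K.

T ≈ 2680 K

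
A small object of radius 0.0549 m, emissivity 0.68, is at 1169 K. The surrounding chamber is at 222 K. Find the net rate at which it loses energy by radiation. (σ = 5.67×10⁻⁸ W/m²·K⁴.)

A = 4πr² = 4π × (0.0549)² = 0.0379 m².
Q = εσA(T⁴ − T_s⁴). T⁴ − T_s⁴ = (1169)⁴ − (222)⁴ = 1.87×10^12 − 2.43×10^9 = 1.87×10^12 K⁴.
Q = 0.68 × 5.67×10⁻⁸ × 0.0379 × 1.87×10^12 = 2720 W.

Q ≈ 2720 W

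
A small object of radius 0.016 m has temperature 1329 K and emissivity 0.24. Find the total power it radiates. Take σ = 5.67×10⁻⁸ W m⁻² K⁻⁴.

A = 4πr² = 4π × (0.016)² = 3.22×10^-3 m².
Stefan–Boltzmann: P = εσAT⁴ = 0.24 × 5.67×10⁻⁸ × 3.22×10^-3 × (1329)⁴ = 0.24 × 5.67×10⁻⁸ × 3.22×10^-3 × 3.12×10^12.
P = 137 W.

P ≈ 137 W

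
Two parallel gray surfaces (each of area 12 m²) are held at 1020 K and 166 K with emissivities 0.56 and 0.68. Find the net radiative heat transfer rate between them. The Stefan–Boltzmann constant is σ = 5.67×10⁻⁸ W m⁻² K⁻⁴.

Q ≈ 3.26×10^5 W

For two large parallel gray plates, q = σ(T₁⁴ − T₂⁴) / (1/ε₁ + 1/ε₂ − 1).
1/ε₁ + 1/ε₂ − 1 = 1/0.56 + 1/0.68 − 1 = 2.256.
T₁⁴ − T₂⁴ = 1.08×10^12 − 7.59×10^8 = 1.08×10^12 K⁴.
q = 5.67×10⁻⁸ × 1.08×10^12 / 2.256 = 27200 W/m².
Q = q·A = 27200 × 12 = 3.26×10^5 W.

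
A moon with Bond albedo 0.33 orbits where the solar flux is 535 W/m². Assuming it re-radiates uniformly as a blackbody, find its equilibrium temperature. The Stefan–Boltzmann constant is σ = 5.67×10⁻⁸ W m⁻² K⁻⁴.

Power absorbed = (1−a)S·πR²; power emitted = 4πR²σT⁴. Equating and cancelling πR²:
T = ((1−a)S / 4σ)^(1/4) = (358 / (4 × 5.67×10⁻⁸))^(1/4) = (1.58×10^9)^(1/4).
T = 199 K.

T ≈ 199 K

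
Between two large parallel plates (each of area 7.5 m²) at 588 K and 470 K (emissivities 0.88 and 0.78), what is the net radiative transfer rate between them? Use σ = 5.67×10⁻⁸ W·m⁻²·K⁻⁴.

Q ≈ 21200 W

For two large parallel gray plates, q = σ(T₁⁴ − T₂⁴) / (1/ε₁ + 1/ε₂ − 1).
1/ε₁ + 1/ε₂ − 1 = 1/0.88 + 1/0.78 − 1 = 1.418.
T₁⁴ − T₂⁴ = 1.20×10^11 − 4.88×10^10 = 7.07×10^10 K⁴.
q = 5.67×10⁻⁸ × 7.07×10^10 / 1.418 = 2830 W/m².
Q = q·A = 2830 × 7.5 = 21200 W.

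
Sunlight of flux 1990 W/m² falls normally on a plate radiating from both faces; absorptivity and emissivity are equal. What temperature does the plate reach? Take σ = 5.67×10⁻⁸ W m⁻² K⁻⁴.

Absorbed flux αS = emitted flux 2εσT⁴ per unit area; with α = ε this gives T = (S/2σ)^(1/4).
T = (1990 / (2 × 5.67×10⁻⁸))^(1/4) = (1.75×10^10)^(1/4).
T = 364 K.

T ≈ 364 K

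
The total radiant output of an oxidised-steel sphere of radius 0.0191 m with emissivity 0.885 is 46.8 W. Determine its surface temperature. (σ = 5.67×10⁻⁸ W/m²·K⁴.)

T ≈ 672 K

A = 4πr² = 4π × (0.0191)² = 4.58×10^-3 m².
From P = εσAT⁴, T = (P / εσA)^(1/4) = (46.8 / (0.885 × 5.67×10⁻⁸ × 4.58×10^-3))^(1/4).
T = (2.03×10^11)^(1/4) = 672 K.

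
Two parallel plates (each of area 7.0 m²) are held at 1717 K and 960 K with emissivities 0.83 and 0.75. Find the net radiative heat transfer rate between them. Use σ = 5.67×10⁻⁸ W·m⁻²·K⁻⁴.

For two large parallel gray plates, q = σ(T₁⁴ − T₂⁴) / (1/ε₁ + 1/ε₂ − 1).
1/ε₁ + 1/ε₂ − 1 = 1/0.83 + 1/0.75 − 1 = 1.538.
T₁⁴ − T₂⁴ = 8.69×10^12 − 8.49×10^11 = 7.84×10^12 K⁴.
q = 5.67×10⁻⁸ × 7.84×10^12 / 1.538 = 2.89×10^5 W/m².
Q = q·A = 2.89×10^5 × 7.0 = 2.02×10^6 W.

Q ≈ 2.02×10^6 W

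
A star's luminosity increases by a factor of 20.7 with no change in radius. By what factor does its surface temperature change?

P ∝ T⁴ ⇒ T ∝ P^(1/4), so T scales by (20.7)^(1/4) = 2.13.

factor ≈ 2.13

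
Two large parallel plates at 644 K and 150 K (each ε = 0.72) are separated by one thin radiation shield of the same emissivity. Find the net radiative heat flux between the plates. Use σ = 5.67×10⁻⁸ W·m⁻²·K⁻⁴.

Each of the 2 gaps contributes resistance (2/ε − 1) = 2/0.72 − 1 = 1.778; total = 3.556.
q = σ(T₁⁴ − T₂⁴) / 3.556 = 5.67×10⁻⁸ × 1.71×10^11 / 3.556 = 2730 W/m².

q ≈ 2730 W/m²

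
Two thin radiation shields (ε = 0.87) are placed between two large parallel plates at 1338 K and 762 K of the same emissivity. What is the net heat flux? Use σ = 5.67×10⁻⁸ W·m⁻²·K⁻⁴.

Each of the 3 gaps contributes resistance (2/ε − 1) = 2/0.87 − 1 = 1.299; total = 3.897.
q = σ(T₁⁴ − T₂⁴) / 3.897 = 5.67×10⁻⁸ × 2.87×10^12 / 3.897 = 41700 W/m².

q ≈ 41700 W/m²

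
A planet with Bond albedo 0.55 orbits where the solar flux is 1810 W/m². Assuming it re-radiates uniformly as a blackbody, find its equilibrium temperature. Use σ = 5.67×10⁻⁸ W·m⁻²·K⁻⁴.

Power absorbed = (1−a)S·πR²; power emitted = 4πR²σT⁴. Equating and cancelling πR²:
T = ((1−a)S / 4σ)^(1/4) = (814 / (4 × 5.67×10⁻⁸))^(1/4) = (3.59×10^9)^(1/4).
T = 245 K.

T ≈ 245 K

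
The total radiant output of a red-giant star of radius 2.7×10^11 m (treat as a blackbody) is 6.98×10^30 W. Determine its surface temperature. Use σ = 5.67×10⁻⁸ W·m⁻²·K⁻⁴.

A = 4πr² = 4π × (2.7×10^11)² = 9.16×10^23 m².
From P = σAT⁴, T = (P / σA)^(1/4) = (6.98×10^30 / (5.67×10⁻⁸ × 9.16×10^23))^(1/4).
T = (1.34×10^14)^(1/4) = 3400 K.

T ≈ 3400 K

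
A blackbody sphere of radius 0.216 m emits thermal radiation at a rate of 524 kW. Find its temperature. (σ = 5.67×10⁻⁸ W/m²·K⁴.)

T ≈ 1990 K

A = 4πr² = 4π × (0.216)² = 0.586 m².
From P = σAT⁴, T = (P / σA)^(1/4) = (5.24×10^5 / (5.67×10⁻⁸ × 0.586))^(1/4).
T = (1.58×10^13)^(1/4) = 1990 K.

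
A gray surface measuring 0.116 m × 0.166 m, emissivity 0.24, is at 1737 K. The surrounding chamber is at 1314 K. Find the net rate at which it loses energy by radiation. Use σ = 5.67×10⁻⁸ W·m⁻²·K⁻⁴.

Q ≈ 1600 W

A = 0.116 × 0.166 = 0.0193 m².
Q = εσA(T⁴ − T_s⁴). T⁴ − T_s⁴ = (1737)⁴ − (1314)⁴ = 9.10×10^12 − 2.98×10^12 = 6.12×10^12 K⁴.
Q = 0.24 × 5.67×10⁻⁸ × 0.0193 × 6.12×10^12 = 1600 W.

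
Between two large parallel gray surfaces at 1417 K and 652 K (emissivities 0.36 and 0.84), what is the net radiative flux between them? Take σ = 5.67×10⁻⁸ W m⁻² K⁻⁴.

q ≈ 73600 W/m²

For two large parallel gray plates, q = σ(T₁⁴ − T₂⁴) / (1/ε₁ + 1/ε₂ − 1).
1/ε₁ + 1/ε₂ − 1 = 1/0.36 + 1/0.84 − 1 = 2.968.
T₁⁴ − T₂⁴ = 4.03×10^12 − 1.81×10^11 = 3.85×10^12 K⁴.
q = 5.67×10⁻⁸ × 3.85×10^12 / 2.968 = 73600 W/m².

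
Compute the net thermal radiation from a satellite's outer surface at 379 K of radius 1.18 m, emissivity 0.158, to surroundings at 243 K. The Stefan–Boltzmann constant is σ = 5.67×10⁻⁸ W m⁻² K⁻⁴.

A = 4πr² = 4π × (1.18)² = 17.5 m².
Q = εσA(T⁴ − T_s⁴). T⁴ − T_s⁴ = (379)⁴ − (243)⁴ = 2.06×10^10 − 3.49×10^9 = 1.71×10^10 K⁴.
Q = 0.158 × 5.67×10⁻⁸ × 17.5 × 1.71×10^10 = 2690 W.

Q ≈ 2690 W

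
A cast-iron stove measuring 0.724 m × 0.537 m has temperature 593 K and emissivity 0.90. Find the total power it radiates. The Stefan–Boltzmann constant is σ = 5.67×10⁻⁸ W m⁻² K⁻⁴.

P ≈ 2450 W

A = 0.724 × 0.537 = 0.389 m².
P = εσAT⁴ = 0.90 × 5.67×10⁻⁸ × 0.389 × (593)⁴ = 0.90 × 5.67×10⁻⁸ × 0.389 × 1.24×10^11.
P = 2450 W.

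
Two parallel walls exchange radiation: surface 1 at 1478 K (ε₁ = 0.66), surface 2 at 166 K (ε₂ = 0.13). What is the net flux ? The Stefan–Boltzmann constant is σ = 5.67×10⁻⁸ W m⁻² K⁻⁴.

q ≈ 33000 W/m²

For two large parallel gray plates, q = σ(T₁⁴ − T₂⁴) / (1/ε₁ + 1/ε₂ − 1).
1/ε₁ + 1/ε₂ − 1 = 1/0.66 + 1/0.13 − 1 = 8.207.
T₁⁴ − T₂⁴ = 4.77×10^12 − 7.59×10^8 = 4.77×10^12 K⁴.
q = 5.67×10⁻⁸ × 4.77×10^12 / 8.207 = 33000 W/m².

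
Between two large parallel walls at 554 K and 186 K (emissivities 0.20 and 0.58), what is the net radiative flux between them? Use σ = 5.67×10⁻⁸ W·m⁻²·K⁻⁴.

q ≈ 921 W/m²

For two large parallel gray plates, q = σ(T₁⁴ − T₂⁴) / (1/ε₁ + 1/ε₂ − 1).
1/ε₁ + 1/ε₂ − 1 = 1/0.20 + 1/0.58 − 1 = 5.724.
T₁⁴ − T₂⁴ = 9.42×10^10 − 1.20×10^9 = 9.30×10^10 K⁴.
q = 5.67×10⁻⁸ × 9.30×10^10 / 5.724 = 921 W/m².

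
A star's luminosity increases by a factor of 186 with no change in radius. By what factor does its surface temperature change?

P ∝ T⁴ ⇒ T ∝ P^(1/4), so T scales by (186)^(1/4) = 3.69.

factor ≈ 3.69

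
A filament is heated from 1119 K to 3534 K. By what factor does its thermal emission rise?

ratio ≈ 99.5

P ∝ T⁴, so the ratio is (3534/1119)⁴ = (3.158)⁴ = 99.5.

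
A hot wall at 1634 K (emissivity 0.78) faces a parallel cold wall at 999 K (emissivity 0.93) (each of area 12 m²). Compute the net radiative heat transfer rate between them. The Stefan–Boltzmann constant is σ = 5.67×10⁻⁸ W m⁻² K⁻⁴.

For two large parallel gray plates, q = σ(T₁⁴ − T₂⁴) / (1/ε₁ + 1/ε₂ − 1).
1/ε₁ + 1/ε₂ − 1 = 1/0.78 + 1/0.93 − 1 = 1.357.
T₁⁴ − T₂⁴ = 7.13×10^12 − 9.96×10^11 = 6.13×10^12 K⁴.
q = 5.67×10⁻⁸ × 6.13×10^12 / 1.357 = 2.56×10^5 W/m².
Q = q·A = 2.56×10^5 × 12 = 3.07×10^6 W.

Q ≈ 3.07×10^6 W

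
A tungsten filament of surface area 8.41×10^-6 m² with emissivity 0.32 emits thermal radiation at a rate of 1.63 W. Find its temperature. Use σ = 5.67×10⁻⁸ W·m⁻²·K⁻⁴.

From P = εσAT⁴, T = (P / εσA)^(1/4) = (1.63 / (0.32 × 5.67×10⁻⁸ × 8.41×10^-6))^(1/4).
T = (1.07×10^13)^(1/4) = 1810 K.

T ≈ 1810 K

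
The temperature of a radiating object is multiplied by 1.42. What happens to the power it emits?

P ∝ T⁴, so the power scales as (1.42)⁴ = 4.07.

factor ≈ 4.07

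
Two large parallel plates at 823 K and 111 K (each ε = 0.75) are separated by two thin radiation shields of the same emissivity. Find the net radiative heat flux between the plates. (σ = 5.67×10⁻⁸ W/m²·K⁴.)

Each of the 3 gaps contributes resistance (2/ε − 1) = 2/0.75 − 1 = 1.667; total = 5.000.
q = σ(T₁⁴ − T₂⁴) / 5.000 = 5.67×10⁻⁸ × 4.59×10^11 / 5.000 = 5200 W/m².

q ≈ 5200 W/m²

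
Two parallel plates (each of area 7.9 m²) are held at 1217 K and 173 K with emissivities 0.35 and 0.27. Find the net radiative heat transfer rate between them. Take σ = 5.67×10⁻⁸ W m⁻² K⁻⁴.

For two large parallel gray plates, q = σ(T₁⁴ − T₂⁴) / (1/ε₁ + 1/ε₂ − 1).
1/ε₁ + 1/ε₂ − 1 = 1/0.35 + 1/0.27 − 1 = 5.561.
T₁⁴ − T₂⁴ = 2.19×10^12 − 8.96×10^8 = 2.19×10^12 K⁴.
q = 5.67×10⁻⁸ × 2.19×10^12 / 5.561 = 22400 W/m².
Q = q·A = 22400 × 7.9 = 1.77×10^5 W.

Q ≈ 1.77×10^5 W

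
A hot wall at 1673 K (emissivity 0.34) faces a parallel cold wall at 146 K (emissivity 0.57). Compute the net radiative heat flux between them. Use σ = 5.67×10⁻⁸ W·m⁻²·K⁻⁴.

q ≈ 1.20×10^5 W/m²

For two large parallel gray plates, q = σ(T₁⁴ − T₂⁴) / (1/ε₁ + 1/ε₂ − 1).
1/ε₁ + 1/ε₂ − 1 = 1/0.34 + 1/0.57 − 1 = 3.696.
T₁⁴ − T₂⁴ = 7.83×10^12 − 4.54×10^8 = 7.83×10^12 K⁴.
q = 5.67×10⁻⁸ × 7.83×10^12 / 3.696 = 1.20×10^5 W/m².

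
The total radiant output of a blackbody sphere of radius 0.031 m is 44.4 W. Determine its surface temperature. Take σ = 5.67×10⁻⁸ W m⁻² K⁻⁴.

T ≈ 505 K

A = 4πr² = 4π × (0.031)² = 0.0121 m².
From P = σAT⁴, T = (P / σA)^(1/4) = (44.4 / (5.67×10⁻⁸ × 0.0121))^(1/4).
T = (6.48×10^10)^(1/4) = 505 K.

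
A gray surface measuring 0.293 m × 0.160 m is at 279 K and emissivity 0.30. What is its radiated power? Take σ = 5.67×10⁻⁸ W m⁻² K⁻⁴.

A = 0.293 × 0.160 = 0.0469 m².
P = εσAT⁴ = 0.30 × 5.67×10⁻⁸ × 0.0469 × (279)⁴ = 0.30 × 5.67×10⁻⁸ × 0.0469 × 6.06×10^9.
P = 4.83 W.

P ≈ 4.83 W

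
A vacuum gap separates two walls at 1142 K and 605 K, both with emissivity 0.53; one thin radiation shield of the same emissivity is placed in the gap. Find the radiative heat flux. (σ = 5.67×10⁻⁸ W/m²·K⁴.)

q ≈ 16000 W/m²

Each of the 2 gaps contributes resistance (2/ε − 1) = 2/0.53 − 1 = 2.774; total = 5.547.
q = σ(T₁⁴ − T₂⁴) / 5.547 = 5.67×10⁻⁸ × 1.57×10^12 / 5.547 = 16000 W/m².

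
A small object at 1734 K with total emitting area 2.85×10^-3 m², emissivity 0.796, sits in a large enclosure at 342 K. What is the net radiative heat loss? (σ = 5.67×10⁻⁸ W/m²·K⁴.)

Q = εσA(T⁴ − T_s⁴). T⁴ − T_s⁴ = (1734)⁴ − (342)⁴ = 9.04×10^12 − 1.37×10^10 = 9.03×10^12 K⁴.
Q = 0.796 × 5.67×10⁻⁸ × 2.85×10^-3 × 9.03×10^12 = 1160 W.

Q ≈ 1160 W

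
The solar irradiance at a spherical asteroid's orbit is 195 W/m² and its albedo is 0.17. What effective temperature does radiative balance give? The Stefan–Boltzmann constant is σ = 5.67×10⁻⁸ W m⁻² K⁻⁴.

Power absorbed = (1−a)S·πR²; power emitted = 4πR²σT⁴. Equating and cancelling πR²:
T = ((1−a)S / 4σ)^(1/4) = (162 / (4 × 5.67×10⁻⁸))^(1/4) = (7.14×10^8)^(1/4).
T = 163 K.

T ≈ 163 K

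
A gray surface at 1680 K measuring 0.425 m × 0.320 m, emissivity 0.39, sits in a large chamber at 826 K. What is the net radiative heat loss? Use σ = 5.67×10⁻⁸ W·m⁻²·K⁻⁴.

Q ≈ 22600 W

A = 0.425 × 0.320 = 0.136 m².
Q = εσA(T⁴ − T_s⁴). T⁴ − T_s⁴ = (1680)⁴ − (826)⁴ = 7.97×10^12 − 4.66×10^11 = 7.50×10^12 K⁴.
Q = 0.39 × 5.67×10⁻⁸ × 0.136 × 7.50×10^12 = 22600 W.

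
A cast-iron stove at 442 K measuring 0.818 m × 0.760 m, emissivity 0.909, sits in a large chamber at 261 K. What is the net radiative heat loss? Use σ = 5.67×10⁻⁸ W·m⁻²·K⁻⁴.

Q ≈ 1070 W

A = 0.818 × 0.760 = 0.622 m².
Q = εσA(T⁴ − T_s⁴). T⁴ − T_s⁴ = (442)⁴ − (261)⁴ = 3.82×10^10 − 4.64×10^9 = 3.35×10^10 K⁴.
Q = 0.909 × 5.67×10⁻⁸ × 0.622 × 3.35×10^10 = 1070 W.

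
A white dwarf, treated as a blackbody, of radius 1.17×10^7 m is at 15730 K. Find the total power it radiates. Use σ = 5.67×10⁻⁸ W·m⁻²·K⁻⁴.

A = 4πr² = 4π × (1.17×10^7)² = 1.72×10^15 m².
P = σAT⁴ = 5.67×10⁻⁸ × 1.72×10^15 × (15730)⁴ = 5.67×10⁻⁸ × 1.72×10^15 × 6.12×10^16.
P = 5.97×10^24 W.

P ≈ 5.97×10^24 W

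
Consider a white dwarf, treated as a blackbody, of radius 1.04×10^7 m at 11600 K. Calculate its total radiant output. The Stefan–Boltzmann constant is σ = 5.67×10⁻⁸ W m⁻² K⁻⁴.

A = 4πr² = 4π × (1.04×10^7)² = 1.36×10^15 m².
P = σAT⁴ = 5.67×10⁻⁸ × 1.36×10^15 × (11600)⁴ = 5.67×10⁻⁸ × 1.36×10^15 × 1.81×10^16.
P = 1.40×10^24 W.

P ≈ 1.40×10^24 W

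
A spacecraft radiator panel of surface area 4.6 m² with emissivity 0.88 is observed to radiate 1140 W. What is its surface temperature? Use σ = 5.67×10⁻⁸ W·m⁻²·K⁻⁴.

T ≈ 265 K

From P = εσAT⁴, T = (P / εσA)^(1/4) = (1140 / (0.88 × 5.67×10⁻⁸ × 4.60))^(1/4).
T = (4.97×10^9)^(1/4) = 265 K.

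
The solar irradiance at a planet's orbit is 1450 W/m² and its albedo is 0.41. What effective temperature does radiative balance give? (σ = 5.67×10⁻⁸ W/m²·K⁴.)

Power absorbed = (1−a)S·πR²; power emitted = 4πR²σT⁴. Equating and cancelling πR²:
T = ((1−a)S / 4σ)^(1/4) = (856 / (4 × 5.67×10⁻⁸))^(1/4) = (3.77×10^9)^(1/4).
T = 248 K.

T ≈ 248 K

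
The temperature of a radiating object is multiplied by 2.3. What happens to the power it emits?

P ∝ T⁴, so the power scales as (2.3)⁴ = 28.0.

factor ≈ 28.0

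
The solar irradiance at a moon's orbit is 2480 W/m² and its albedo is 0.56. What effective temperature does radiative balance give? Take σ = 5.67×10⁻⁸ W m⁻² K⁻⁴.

T ≈ 263 K

Power absorbed = (1−a)S·πR²; power emitted = 4πR²σT⁴. Equating and cancelling πR²:
T = ((1−a)S / 4σ)^(1/4) = (1090 / (4 × 5.67×10⁻⁸))^(1/4) = (4.81×10^9)^(1/4).
T = 263 K.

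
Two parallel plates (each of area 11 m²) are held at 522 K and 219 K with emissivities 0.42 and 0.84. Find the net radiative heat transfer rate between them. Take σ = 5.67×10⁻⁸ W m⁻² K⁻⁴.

Q ≈ 17500 W

For two large parallel gray plates, q = σ(T₁⁴ − T₂⁴) / (1/ε₁ + 1/ε₂ − 1).
1/ε₁ + 1/ε₂ − 1 = 1/0.42 + 1/0.84 − 1 = 2.571.
T₁⁴ − T₂⁴ = 7.42×10^10 − 2.30×10^9 = 7.19×10^10 K⁴.
q = 5.67×10⁻⁸ × 7.19×10^10 / 2.571 = 1590 W/m².
Q = q·A = 1590 × 11 = 17500 W.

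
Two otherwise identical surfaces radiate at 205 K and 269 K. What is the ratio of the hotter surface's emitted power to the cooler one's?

P ∝ T⁴, so the ratio is (269/205)⁴ = (1.312)⁴ = 2.96.

ratio ≈ 2.96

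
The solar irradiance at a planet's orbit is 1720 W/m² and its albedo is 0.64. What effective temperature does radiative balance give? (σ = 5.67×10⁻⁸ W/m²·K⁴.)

Power absorbed = (1−a)S·πR²; power emitted = 4πR²σT⁴. Equating and cancelling πR²:
T = ((1−a)S / 4σ)^(1/4) = (619 / (4 × 5.67×10⁻⁸))^(1/4) = (2.73×10^9)^(1/4).
T = 229 K.

T ≈ 229 K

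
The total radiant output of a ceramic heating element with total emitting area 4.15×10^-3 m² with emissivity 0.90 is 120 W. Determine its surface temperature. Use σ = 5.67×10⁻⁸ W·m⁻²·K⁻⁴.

From P = εσAT⁴, T = (P / εσA)^(1/4) = (120 / (0.90 × 5.67×10⁻⁸ × 4.15×10^-3))^(1/4).
T = (5.67×10^11)^(1/4) = 868 K.

T ≈ 868 K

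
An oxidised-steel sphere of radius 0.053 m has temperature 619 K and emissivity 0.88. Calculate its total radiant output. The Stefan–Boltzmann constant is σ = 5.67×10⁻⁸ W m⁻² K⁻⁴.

P ≈ 259 W

A = 4πr² = 4π × (0.053)² = 0.0353 m².
Stefan–Boltzmann: P = εσAT⁴ = 0.88 × 5.67×10⁻⁸ × 0.0353 × (619)⁴ = 0.88 × 5.67×10⁻⁸ × 0.0353 × 1.47×10^11.
P = 259 W.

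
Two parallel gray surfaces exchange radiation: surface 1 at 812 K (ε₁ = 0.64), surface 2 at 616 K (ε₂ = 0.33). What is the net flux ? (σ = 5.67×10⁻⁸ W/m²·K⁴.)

For two large parallel gray plates, q = σ(T₁⁴ − T₂⁴) / (1/ε₁ + 1/ε₂ − 1).
1/ε₁ + 1/ε₂ − 1 = 1/0.64 + 1/0.33 − 1 = 3.593.
T₁⁴ − T₂⁴ = 4.35×10^11 − 1.44×10^11 = 2.91×10^11 K⁴.
q = 5.67×10⁻⁸ × 2.91×10^11 / 3.593 = 4590 W/m².

q ≈ 4590 W/m²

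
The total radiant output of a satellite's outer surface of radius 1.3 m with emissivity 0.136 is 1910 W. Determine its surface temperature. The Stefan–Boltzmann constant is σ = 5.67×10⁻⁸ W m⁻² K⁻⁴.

T ≈ 329 K

A = 4πr² = 4π × (1.3)² = 21.2 m².
From P = εσAT⁴, T = (P / εσA)^(1/4) = (1910 / (0.136 × 5.67×10⁻⁸ × 21.2))^(1/4).
T = (1.17×10^10)^(1/4) = 329 K.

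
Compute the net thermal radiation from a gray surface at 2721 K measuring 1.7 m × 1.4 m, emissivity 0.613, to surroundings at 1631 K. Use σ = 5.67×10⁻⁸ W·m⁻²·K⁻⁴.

A = 1.7 × 1.4 = 2.38 m².
Q = εσA(T⁴ − T_s⁴). T⁴ − T_s⁴ = (2721)⁴ − (1631)⁴ = 5.48×10^13 − 7.08×10^12 = 4.77×10^13 K⁴.
Q = 0.613 × 5.67×10⁻⁸ × 2.38 × 4.77×10^13 = 3.95×10^6 W.

Q ≈ 3.95×10^6 W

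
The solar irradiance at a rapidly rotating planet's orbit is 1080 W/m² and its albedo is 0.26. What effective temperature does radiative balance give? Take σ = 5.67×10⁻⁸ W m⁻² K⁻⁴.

T ≈ 244 K

Power absorbed = (1−a)S·πR²; power emitted = 4πR²σT⁴. Equating and cancelling πR²:
T = ((1−a)S / 4σ)^(1/4) = (799 / (4 × 5.67×10⁻⁸))^(1/4) = (3.52×10^9)^(1/4).
T = 244 K.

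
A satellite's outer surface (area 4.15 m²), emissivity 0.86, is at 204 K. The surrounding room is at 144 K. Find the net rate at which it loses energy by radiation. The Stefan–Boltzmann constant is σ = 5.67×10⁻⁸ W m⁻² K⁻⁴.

Q = εσA(T⁴ − T_s⁴). T⁴ − T_s⁴ = (204)⁴ − (144)⁴ = 1.73×10^9 − 4.30×10^8 = 1.30×10^9 K⁴.
Q = 0.86 × 5.67×10⁻⁸ × 4.15 × 1.30×10^9 = 263 W.

Q ≈ 263 W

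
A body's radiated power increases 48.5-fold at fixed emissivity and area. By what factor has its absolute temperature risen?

factor ≈ 2.64

P ∝ T⁴ ⇒ T ∝ P^(1/4), so T scales by (48.5)^(1/4) = 2.64.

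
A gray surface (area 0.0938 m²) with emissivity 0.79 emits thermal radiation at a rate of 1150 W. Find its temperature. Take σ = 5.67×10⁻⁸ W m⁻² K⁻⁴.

T ≈ 723 K

From P = εσAT⁴, T = (P / εσA)^(1/4) = (1150 / (0.79 × 5.67×10⁻⁸ × 0.0938))^(1/4).
T = (2.74×10^11)^(1/4) = 723 K.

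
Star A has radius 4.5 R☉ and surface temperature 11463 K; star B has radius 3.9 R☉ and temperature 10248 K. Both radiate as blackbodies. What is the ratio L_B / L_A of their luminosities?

L_B/L_A ≈ 0.480

L = 4πR²σT⁴ ∝ R²T⁴, so L_B/L_A = (3.9/4.5)² × (10248/11463)⁴ = 0.751 × 0.639 = 0.480.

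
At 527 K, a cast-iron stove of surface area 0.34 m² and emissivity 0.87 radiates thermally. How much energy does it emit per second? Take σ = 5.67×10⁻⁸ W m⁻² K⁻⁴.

P ≈ 1290 W

Stefan–Boltzmann: P = εσAT⁴ = 0.87 × 5.67×10⁻⁸ × 0.340 × (527)⁴ = 0.87 × 5.67×10⁻⁸ × 0.340 × 7.71×10^10.
P = 1290 W.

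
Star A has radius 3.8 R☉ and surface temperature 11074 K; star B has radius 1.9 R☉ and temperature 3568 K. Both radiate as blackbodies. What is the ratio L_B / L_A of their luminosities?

L = 4πR²σT⁴ ∝ R²T⁴, so L_B/L_A = (1.9/3.8)² × (3568/11074)⁴ = 0.250 × 0.0108 = 2.69×10^-3.

L_B/L_A ≈ 2.69×10^-3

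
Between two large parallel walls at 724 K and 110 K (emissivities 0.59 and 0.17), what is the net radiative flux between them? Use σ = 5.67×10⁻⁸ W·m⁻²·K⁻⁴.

For two large parallel gray plates, q = σ(T₁⁴ − T₂⁴) / (1/ε₁ + 1/ε₂ − 1).
1/ε₁ + 1/ε₂ − 1 = 1/0.59 + 1/0.17 − 1 = 6.577.
T₁⁴ − T₂⁴ = 2.75×10^11 − 1.46×10^8 = 2.75×10^11 K⁴.
q = 5.67×10⁻⁸ × 2.75×10^11 / 6.577 = 2370 W/m².

q ≈ 2370 W/m²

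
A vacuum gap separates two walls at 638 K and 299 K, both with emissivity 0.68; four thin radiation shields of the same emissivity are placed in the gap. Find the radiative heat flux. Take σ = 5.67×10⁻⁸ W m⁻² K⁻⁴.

Each of the 5 gaps contributes resistance (2/ε − 1) = 2/0.68 − 1 = 1.941; total = 9.706.
q = σ(T₁⁴ − T₂⁴) / 9.706 = 5.67×10⁻⁸ × 1.58×10^11 / 9.706 = 921 W/m².

q ≈ 921 W/m²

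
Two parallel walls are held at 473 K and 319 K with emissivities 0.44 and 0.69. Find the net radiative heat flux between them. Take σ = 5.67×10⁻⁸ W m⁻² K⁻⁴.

For two large parallel gray plates, q = σ(T₁⁴ − T₂⁴) / (1/ε₁ + 1/ε₂ − 1).
1/ε₁ + 1/ε₂ − 1 = 1/0.44 + 1/0.69 − 1 = 2.722.
T₁⁴ − T₂⁴ = 5.01×10^10 − 1.04×10^10 = 3.97×10^10 K⁴.
q = 5.67×10⁻⁸ × 3.97×10^10 / 2.722 = 827 W/m².

q ≈ 827 W/m²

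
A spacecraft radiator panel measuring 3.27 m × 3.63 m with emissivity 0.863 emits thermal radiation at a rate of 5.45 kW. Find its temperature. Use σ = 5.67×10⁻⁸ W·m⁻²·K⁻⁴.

A = 3.27 × 3.63 = 11.9 m².
From P = εσAT⁴, T = (P / εσA)^(1/4) = (5450 / (0.863 × 5.67×10⁻⁸ × 11.9))^(1/4).
T = (9.38×10^9)^(1/4) = 311 K.

T ≈ 311 K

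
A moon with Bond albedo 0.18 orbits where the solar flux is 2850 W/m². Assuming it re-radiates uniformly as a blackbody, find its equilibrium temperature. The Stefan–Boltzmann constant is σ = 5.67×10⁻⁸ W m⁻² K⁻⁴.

Power absorbed = (1−a)S·πR²; power emitted = 4πR²σT⁴. Equating and cancelling πR²:
T = ((1−a)S / 4σ)^(1/4) = (2340 / (4 × 5.67×10⁻⁸))^(1/4) = (1.03×10^10)^(1/4).
T = 319 K.

T ≈ 319 K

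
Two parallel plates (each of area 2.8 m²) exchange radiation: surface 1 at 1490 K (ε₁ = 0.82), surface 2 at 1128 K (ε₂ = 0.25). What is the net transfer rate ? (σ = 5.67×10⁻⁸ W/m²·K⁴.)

Q ≈ 1.25×10^5 W

For two large parallel gray plates, q = σ(T₁⁴ − T₂⁴) / (1/ε₁ + 1/ε₂ − 1).
1/ε₁ + 1/ε₂ − 1 = 1/0.82 + 1/0.25 − 1 = 4.220.
T₁⁴ − T₂⁴ = 4.93×10^12 − 1.62×10^12 = 3.31×10^12 K⁴.
q = 5.67×10⁻⁸ × 3.31×10^12 / 4.220 = 44500 W/m².
Q = q·A = 44500 × 2.8 = 1.25×10^5 W.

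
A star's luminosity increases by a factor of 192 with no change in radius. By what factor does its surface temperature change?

factor ≈ 3.72

P ∝ T⁴ ⇒ T ∝ P^(1/4), so T scales by (192)^(1/4) = 3.72.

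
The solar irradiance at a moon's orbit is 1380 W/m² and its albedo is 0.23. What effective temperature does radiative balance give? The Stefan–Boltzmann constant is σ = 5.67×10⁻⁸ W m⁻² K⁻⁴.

T ≈ 262 K

Power absorbed = (1−a)S·πR²; power emitted = 4πR²σT⁴. Equating and cancelling πR²:
T = ((1−a)S / 4σ)^(1/4) = (1060 / (4 × 5.67×10⁻⁸))^(1/4) = (4.69×10^9)^(1/4).
T = 262 K.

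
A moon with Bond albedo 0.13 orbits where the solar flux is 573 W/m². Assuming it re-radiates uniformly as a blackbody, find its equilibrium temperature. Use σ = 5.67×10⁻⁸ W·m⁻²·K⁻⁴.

T ≈ 217 K

Power absorbed = (1−a)S·πR²; power emitted = 4πR²σT⁴. Equating and cancelling πR²:
T = ((1−a)S / 4σ)^(1/4) = (499 / (4 × 5.67×10⁻⁸))^(1/4) = (2.20×10^9)^(1/4).
T = 217 K.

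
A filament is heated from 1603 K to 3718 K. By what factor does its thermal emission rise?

P ∝ T⁴, so the ratio is (3718/1603)⁴ = (2.319)⁴ = 28.9.

ratio ≈ 28.9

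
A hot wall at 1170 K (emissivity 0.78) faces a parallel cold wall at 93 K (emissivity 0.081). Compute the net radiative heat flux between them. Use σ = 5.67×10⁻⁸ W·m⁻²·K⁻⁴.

For two large parallel gray plates, q = σ(T₁⁴ − T₂⁴) / (1/ε₁ + 1/ε₂ − 1).
1/ε₁ + 1/ε₂ − 1 = 1/0.78 + 1/0.081 − 1 = 12.63.
T₁⁴ − T₂⁴ = 1.87×10^12 − 7.48×10^7 = 1.87×10^12 K⁴.
q = 5.67×10⁻⁸ × 1.87×10^12 / 12.63 = 8410 W/m².

q ≈ 8410 W/m²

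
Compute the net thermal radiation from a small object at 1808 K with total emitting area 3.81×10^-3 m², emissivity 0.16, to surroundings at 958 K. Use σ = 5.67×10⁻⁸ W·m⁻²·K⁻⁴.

Q = εσA(T⁴ − T_s⁴). T⁴ − T_s⁴ = (1808)⁴ − (958)⁴ = 1.07×10^13 − 8.42×10^11 = 9.84×10^12 K⁴.
Q = 0.16 × 5.67×10⁻⁸ × 3.81×10^-3 × 9.84×10^12 = 340 W.

Q ≈ 340 W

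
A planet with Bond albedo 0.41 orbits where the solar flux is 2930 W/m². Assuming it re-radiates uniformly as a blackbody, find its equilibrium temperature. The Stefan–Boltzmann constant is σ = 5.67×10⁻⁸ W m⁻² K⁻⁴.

Power absorbed = (1−a)S·πR²; power emitted = 4πR²σT⁴. Equating and cancelling πR²:
T = ((1−a)S / 4σ)^(1/4) = (1730 / (4 × 5.67×10⁻⁸))^(1/4) = (7.62×10^9)^(1/4).
T = 295 K.

T ≈ 295 K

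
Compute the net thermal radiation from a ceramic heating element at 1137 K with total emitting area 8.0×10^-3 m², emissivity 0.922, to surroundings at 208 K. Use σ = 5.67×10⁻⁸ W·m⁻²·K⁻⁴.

Q ≈ 698 W

Q = εσA(T⁴ − T_s⁴). T⁴ − T_s⁴ = (1137)⁴ − (208)⁴ = 1.67×10^12 − 1.87×10^9 = 1.67×10^12 K⁴.
Q = 0.922 × 5.67×10⁻⁸ × 8.00×10^-3 × 1.67×10^12 = 698 W.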